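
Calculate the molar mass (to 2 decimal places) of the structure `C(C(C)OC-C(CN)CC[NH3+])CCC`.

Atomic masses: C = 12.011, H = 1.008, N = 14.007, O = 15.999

203.35

Molecular formula: C11H27N2O+.
M = 11×12.011 + 27×1.008 + 2×14.007 + 1×15.999 = 203.35 g/mol.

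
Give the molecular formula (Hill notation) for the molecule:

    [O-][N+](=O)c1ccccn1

Heavy atoms from the SMILES: 5 C, 2 N, 2 O.
Implicit hydrogens by atom environment:
  4 × C (aromatic): 1 H each → 4
  1 × C (aromatic): no H
  1 × N (aromatic): no H
  1 × N (charge +1): no H
  1 × O: no H
  1 × O (charge -1): no H
  Total hydrogens = 4.
Molecular formula: C5H4N2O2

C5H4N2O2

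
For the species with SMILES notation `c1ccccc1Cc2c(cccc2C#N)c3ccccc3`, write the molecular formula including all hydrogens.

C20H15N

Heavy atoms from the SMILES: 20 C, 1 N.
Implicit hydrogens by atom environment:
  13 × C (aromatic): 1 H each → 13
  5 × C (aromatic): no H
  1 × C: 2 H
  1 × C: no H
  1 × N: no H
  Total hydrogens = 15.
Molecular formula: C20H15N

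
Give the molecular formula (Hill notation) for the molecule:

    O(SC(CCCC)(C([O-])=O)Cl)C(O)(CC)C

Heavy atoms from the SMILES: 10 C, 1 Cl, 4 O, 1 S.
Implicit hydrogens by atom environment:
  4 × C: 2 H each → 8
  3 × C: 3 H each → 9
  3 × C: no H
  2 × O: no H
  1 × Cl: no H
  1 × O: 1 H
  1 × O (charge -1): no H
  1 × S: no H
  Total hydrogens = 18.
Net charge -1.
Molecular formula: C10H18ClO4S-

C10H18ClO4S-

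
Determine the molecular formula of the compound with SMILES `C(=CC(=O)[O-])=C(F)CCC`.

Heavy atoms from the SMILES: 7 C, 1 F, 2 O.
Implicit hydrogens by atom environment:
  3 × C: no H
  2 × C: 2 H each → 4
  1 × C: 3 H
  1 × C: 1 H
  1 × F: no H
  1 × O: no H
  1 × O (charge -1): no H
  Total hydrogens = 8.
Net charge -1.
Molecular formula: C7H8FO2-

C7H8FO2-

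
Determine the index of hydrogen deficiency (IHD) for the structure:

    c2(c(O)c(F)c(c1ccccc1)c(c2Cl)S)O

Molecular formula from the SMILES: C12H8ClFO2S.
DoU = (2C + 2 + N − H − X)/2 = (2·12 + 2 + 0 − 8 − 2)/2 = 16/2 = 8.
(Structurally: 2 ring(s) + 6 π bond(s) = 8.)

8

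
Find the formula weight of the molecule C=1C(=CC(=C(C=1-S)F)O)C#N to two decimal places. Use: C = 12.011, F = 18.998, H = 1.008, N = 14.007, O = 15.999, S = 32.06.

169.17

Molecular formula: C7H4FNOS.
M = 7×12.011 + 1×18.998 + 4×1.008 + 1×14.007 + 1×15.999 + 1×32.06 = 169.17 g/mol.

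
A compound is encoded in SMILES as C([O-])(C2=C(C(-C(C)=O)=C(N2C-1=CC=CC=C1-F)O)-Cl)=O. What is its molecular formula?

C13H8ClFNO4-

Heavy atoms from the SMILES: 13 C, 1 Cl, 1 F, 1 N, 4 O.
Implicit hydrogens by atom environment:
  6 × C (aromatic): no H
  4 × C (aromatic): 1 H each → 4
  2 × C: no H
  2 × O: no H
  1 × C: 3 H
  1 × Cl: no H
  1 × F: no H
  1 × N (aromatic): no H
  1 × O: 1 H
  1 × O (charge -1): no H
  Total hydrogens = 8.
Net charge -1.
Molecular formula: C13H8ClFNO4-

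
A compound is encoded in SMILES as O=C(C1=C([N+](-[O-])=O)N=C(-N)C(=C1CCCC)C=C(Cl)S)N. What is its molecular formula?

Heavy atoms from the SMILES: 12 C, 1 Cl, 4 N, 3 O, 1 S.
Implicit hydrogens by atom environment:
  5 × C (aromatic): no H
  3 × C: 2 H each → 6
  2 × C: no H
  2 × N: 2 H each → 4
  2 × O: no H
  1 × C: 3 H
  1 × C: 1 H
  1 × Cl: no H
  1 × N (aromatic): no H
  1 × N (charge +1): no H
  1 × O (charge -1): no H
  1 × S: 1 H
  Total hydrogens = 15.
Molecular formula: C12H15ClN4O3S

C12H15ClN4O3S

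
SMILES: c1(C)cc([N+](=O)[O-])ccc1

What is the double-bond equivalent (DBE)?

5

Molecular formula from the SMILES: C7H7NO2.
DoU = (2C + 2 + N − H − X)/2 = (2·7 + 2 + 1 − 7 − 0)/2 = 10/2 = 5.
(Structurally: 1 ring(s) + 4 π bond(s) = 5.)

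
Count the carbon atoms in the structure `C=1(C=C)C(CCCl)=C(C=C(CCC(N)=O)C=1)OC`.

The symbol for carbon appears 14 times in the SMILES. (Cl is a single chlorine, not C + l.)

14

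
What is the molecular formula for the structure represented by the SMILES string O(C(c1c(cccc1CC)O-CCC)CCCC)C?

Heavy atoms from the SMILES: 17 C, 2 O.
Implicit hydrogens by atom environment:
  6 × C: 2 H each → 12
  4 × C: 3 H each → 12
  3 × C (aromatic): 1 H each → 3
  3 × C (aromatic): no H
  2 × O: no H
  1 × C: 1 H
  Total hydrogens = 28.
Molecular formula: C17H28O2

C17H28O2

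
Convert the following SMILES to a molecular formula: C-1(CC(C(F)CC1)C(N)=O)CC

C9H16FNO

Heavy atoms from the SMILES: 9 C, 1 F, 1 N, 1 O.
Implicit hydrogens by atom environment:
  4 × C: 2 H each → 8
  3 × C: 1 H each → 3
  1 × C: 3 H
  1 × C: no H
  1 × F: no H
  1 × N: 2 H
  1 × O: no H
  Total hydrogens = 16.
Molecular formula: C9H16FNO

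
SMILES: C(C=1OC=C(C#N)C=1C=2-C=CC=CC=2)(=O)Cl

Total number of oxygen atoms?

The symbol for oxygen appears 2 times in the SMILES.

2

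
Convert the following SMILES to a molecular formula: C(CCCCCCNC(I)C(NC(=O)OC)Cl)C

Heavy atoms from the SMILES: 12 C, 1 Cl, 1 I, 2 N, 2 O.
Implicit hydrogens by atom environment:
  7 × C: 2 H each → 14
  2 × C: 3 H each → 6
  2 × C: 1 H each → 2
  2 × N: 1 H each → 2
  2 × O: no H
  1 × C: no H
  1 × Cl: no H
  1 × I: no H
  Total hydrogens = 24.
Molecular formula: C12H24ClIN2O2

C12H24ClIN2O2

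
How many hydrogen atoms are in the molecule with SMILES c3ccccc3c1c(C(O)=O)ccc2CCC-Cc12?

16

Hydrogens are implicit in SMILES; fill each atom to its normal valence:
  7 × C (aromatic): 1 H each → 7
  5 × C (aromatic): no H
  4 × C: 2 H each → 8
  1 × C: no H
  1 × O: 1 H
  1 × O: no H
  Total hydrogens = 16.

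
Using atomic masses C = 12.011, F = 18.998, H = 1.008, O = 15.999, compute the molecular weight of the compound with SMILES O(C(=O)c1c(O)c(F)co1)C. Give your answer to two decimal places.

Molecular formula: C6H5FO4.
M = 6×12.011 + 1×18.998 + 5×1.008 + 4×15.999 = 160.10 g/mol.

160.10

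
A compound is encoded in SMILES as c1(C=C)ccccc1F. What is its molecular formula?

Heavy atoms from the SMILES: 8 C, 1 F.
Implicit hydrogens by atom environment:
  4 × C (aromatic): 1 H each → 4
  2 × C (aromatic): no H
  1 × C: 2 H
  1 × C: 1 H
  1 × F: no H
  Total hydrogens = 7.
Molecular formula: C8H7F

C8H7F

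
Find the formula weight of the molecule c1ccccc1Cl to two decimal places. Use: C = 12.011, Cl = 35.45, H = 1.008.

112.56

Molecular formula: C6H5Cl.
M = 6×12.011 + 1×35.45 + 5×1.008 = 112.56 g/mol.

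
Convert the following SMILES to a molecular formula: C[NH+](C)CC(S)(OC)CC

C7H18NOS+

Heavy atoms from the SMILES: 7 C, 1 N, 1 O, 1 S.
Implicit hydrogens by atom environment:
  4 × C: 3 H each → 12
  2 × C: 2 H each → 4
  1 × C: no H
  1 × N (charge +1): 1 H
  1 × O: no H
  1 × S: 1 H
  Total hydrogens = 18.
Net charge +1.
Molecular formula: C7H18NOS+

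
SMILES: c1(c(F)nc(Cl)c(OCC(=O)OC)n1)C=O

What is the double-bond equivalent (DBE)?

6

Molecular formula from the SMILES: C8H6ClFN2O4.
DoU = (2C + 2 + N − H − X)/2 = (2·8 + 2 + 2 − 6 − 2)/2 = 12/2 = 6.
(Structurally: 1 ring(s) + 5 π bond(s) = 6.)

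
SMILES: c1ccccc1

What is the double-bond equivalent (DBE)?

4

Molecular formula from the SMILES: C6H6.
DoU = (2C + 2 + N − H − X)/2 = (2·6 + 2 + 0 − 6 − 0)/2 = 8/2 = 4.
(Structurally: 1 ring(s) + 3 π bond(s) = 4.)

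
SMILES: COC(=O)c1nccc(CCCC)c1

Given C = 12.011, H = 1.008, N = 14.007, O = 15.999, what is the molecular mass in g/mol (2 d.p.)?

193.25

Molecular formula: C11H15NO2.
M = 11×12.011 + 15×1.008 + 1×14.007 + 2×15.999 = 193.25 g/mol.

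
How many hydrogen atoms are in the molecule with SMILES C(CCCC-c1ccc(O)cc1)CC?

20

Hydrogens are implicit in SMILES; fill each atom to its normal valence:
  6 × C: 2 H each → 12
  4 × C (aromatic): 1 H each → 4
  2 × C (aromatic): no H
  1 × C: 3 H
  1 × O: 1 H
  Total hydrogens = 20.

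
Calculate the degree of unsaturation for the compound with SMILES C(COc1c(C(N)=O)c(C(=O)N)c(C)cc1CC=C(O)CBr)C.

Molecular formula from the SMILES: C16H21BrN2O4.
DoU = (2C + 2 + N − H − X)/2 = (2·16 + 2 + 2 − 21 − 1)/2 = 14/2 = 7.
(Structurally: 1 ring(s) + 6 π bond(s) = 7.)

7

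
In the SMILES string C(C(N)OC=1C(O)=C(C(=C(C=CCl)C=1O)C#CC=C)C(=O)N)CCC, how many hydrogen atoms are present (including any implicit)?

Hydrogens are implicit in SMILES; fill each atom to its normal valence:
  6 × C (aromatic): no H
  4 × C: 2 H each → 8
  4 × C: 1 H each → 4
  3 × C: no H
  2 × N: 2 H each → 4
  2 × O: 1 H each → 2
  2 × O: no H
  1 × C: 3 H
  1 × Cl: no H
  Total hydrogens = 21.

21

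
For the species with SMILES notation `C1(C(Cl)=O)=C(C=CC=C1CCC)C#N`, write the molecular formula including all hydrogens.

C11H10ClNO

Heavy atoms from the SMILES: 11 C, 1 Cl, 1 N, 1 O.
Implicit hydrogens by atom environment:
  3 × C (aromatic): 1 H each → 3
  3 × C (aromatic): no H
  2 × C: 2 H each → 4
  2 × C: no H
  1 × C: 3 H
  1 × Cl: no H
  1 × N: no H
  1 × O: no H
  Total hydrogens = 10.
Molecular formula: C11H10ClNO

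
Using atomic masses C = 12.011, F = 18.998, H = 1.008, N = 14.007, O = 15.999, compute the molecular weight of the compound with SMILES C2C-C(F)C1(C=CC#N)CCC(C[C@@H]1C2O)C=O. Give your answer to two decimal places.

Molecular formula: C14H18FNO2.
M = 14×12.011 + 1×18.998 + 18×1.008 + 1×14.007 + 2×15.999 = 251.30 g/mol.

251.30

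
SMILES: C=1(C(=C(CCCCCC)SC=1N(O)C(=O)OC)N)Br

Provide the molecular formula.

C12H19BrN2O3S

Heavy atoms from the SMILES: 1 Br, 12 C, 2 N, 3 O, 1 S.
Implicit hydrogens by atom environment:
  5 × C: 2 H each → 10
  4 × C (aromatic): no H
  2 × C: 3 H each → 6
  2 × O: no H
  1 × Br: no H
  1 × C: no H
  1 × N: 2 H
  1 × N: no H
  1 × O: 1 H
  1 × S (aromatic): no H
  Total hydrogens = 19.
Molecular formula: C12H19BrN2O3S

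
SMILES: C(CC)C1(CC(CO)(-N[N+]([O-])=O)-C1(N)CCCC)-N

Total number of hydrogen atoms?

26

Hydrogens are implicit in SMILES; fill each atom to its normal valence:
  7 × C: 2 H each → 14
  3 × C: no H
  2 × C: 3 H each → 6
  2 × N: 2 H each → 4
  1 × N: 1 H
  1 × N (charge +1): no H
  1 × O: 1 H
  1 × O: no H
  1 × O (charge -1): no H
  Total hydrogens = 26.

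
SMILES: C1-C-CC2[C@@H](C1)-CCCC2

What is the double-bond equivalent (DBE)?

2

Molecular formula from the SMILES: C10H18.
DoU = (2C + 2 + N − H − X)/2 = (2·10 + 2 + 0 − 18 − 0)/2 = 4/2 = 2.
(Structurally: 2 ring(s) + 0 π bond(s) = 2.)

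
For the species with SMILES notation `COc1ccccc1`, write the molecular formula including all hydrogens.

C7H8O

Heavy atoms from the SMILES: 7 C, 1 O.
Implicit hydrogens by atom environment:
  5 × C (aromatic): 1 H each → 5
  1 × C: 3 H
  1 × C (aromatic): no H
  1 × O: no H
  Total hydrogens = 8.
Molecular formula: C7H8O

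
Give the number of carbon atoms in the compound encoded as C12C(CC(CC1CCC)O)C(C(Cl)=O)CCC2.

14

The symbol for carbon appears 14 times in the SMILES. (Cl is a single chlorine, not C + l.)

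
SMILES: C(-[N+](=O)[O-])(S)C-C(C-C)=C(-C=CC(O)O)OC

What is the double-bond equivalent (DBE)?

3

Molecular formula from the SMILES: C10H17NO5S.
DoU = (2C + 2 + N − H − X)/2 = (2·10 + 2 + 1 − 17 − 0)/2 = 6/2 = 3.
(Structurally: 0 ring(s) + 3 π bond(s) = 3.)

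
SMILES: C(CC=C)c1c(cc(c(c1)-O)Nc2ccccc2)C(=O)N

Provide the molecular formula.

C17H18N2O2

Heavy atoms from the SMILES: 17 C, 2 N, 2 O.
Implicit hydrogens by atom environment:
  7 × C (aromatic): 1 H each → 7
  5 × C (aromatic): no H
  3 × C: 2 H each → 6
  1 × C: 1 H
  1 × C: no H
  1 × N: 2 H
  1 × N: 1 H
  1 × O: 1 H
  1 × O: no H
  Total hydrogens = 18.
Molecular formula: C17H18N2O2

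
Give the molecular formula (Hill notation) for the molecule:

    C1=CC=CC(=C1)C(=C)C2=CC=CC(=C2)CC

Heavy atoms from the SMILES: 16 C.
Implicit hydrogens by atom environment:
  9 × C (aromatic): 1 H each → 9
  3 × C (aromatic): no H
  2 × C: 2 H each → 4
  1 × C: 3 H
  1 × C: no H
  Total hydrogens = 16.
Molecular formula: C16H16

C16H16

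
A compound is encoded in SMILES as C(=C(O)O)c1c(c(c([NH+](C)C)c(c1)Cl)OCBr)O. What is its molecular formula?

C11H14BrClNO4+

Heavy atoms from the SMILES: 1 Br, 11 C, 1 Cl, 1 N, 4 O.
Implicit hydrogens by atom environment:
  5 × C (aromatic): no H
  3 × O: 1 H each → 3
  2 × C: 3 H each → 6
  1 × Br: no H
  1 × C: 2 H
  1 × C (aromatic): 1 H
  1 × C: 1 H
  1 × C: no H
  1 × Cl: no H
  1 × N (charge +1): 1 H
  1 × O: no H
  Total hydrogens = 14.
Net charge +1.
Molecular formula: C11H14BrClNO4+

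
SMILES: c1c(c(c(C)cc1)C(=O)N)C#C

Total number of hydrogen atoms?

9

Hydrogens are implicit in SMILES; fill each atom to its normal valence:
  3 × C (aromatic): 1 H each → 3
  3 × C (aromatic): no H
  2 × C: no H
  1 × C: 3 H
  1 × C: 1 H
  1 × N: 2 H
  1 × O: no H
  Total hydrogens = 9.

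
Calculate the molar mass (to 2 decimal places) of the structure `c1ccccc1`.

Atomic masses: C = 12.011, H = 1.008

78.11

Molecular formula: C6H6.
M = 6×12.011 + 6×1.008 = 78.11 g/mol.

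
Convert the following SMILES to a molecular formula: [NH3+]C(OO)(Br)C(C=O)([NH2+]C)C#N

[C5H10BrN3O3]2+

Heavy atoms from the SMILES: 1 Br, 5 C, 3 N, 3 O.
Implicit hydrogens by atom environment:
  3 × C: no H
  2 × O: no H
  1 × Br: no H
  1 × C: 3 H
  1 × C: 1 H
  1 × N (charge +1): 3 H
  1 × N (charge +1): 2 H
  1 × N: no H
  1 × O: 1 H
  Total hydrogens = 10.
Net charge +2.
Molecular formula: [C5H10BrN3O3]2+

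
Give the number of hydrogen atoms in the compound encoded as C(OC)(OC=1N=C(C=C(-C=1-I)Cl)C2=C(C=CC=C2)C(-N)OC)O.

16

Hydrogens are implicit in SMILES; fill each atom to its normal valence:
  6 × C (aromatic): no H
  5 × C (aromatic): 1 H each → 5
  3 × O: no H
  2 × C: 3 H each → 6
  2 × C: 1 H each → 2
  1 × Cl: no H
  1 × I: no H
  1 × N: 2 H
  1 × N (aromatic): no H
  1 × O: 1 H
  Total hydrogens = 16.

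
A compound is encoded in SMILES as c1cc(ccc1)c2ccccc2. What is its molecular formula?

Heavy atoms from the SMILES: 12 C.
Implicit hydrogens by atom environment:
  10 × C (aromatic): 1 H each → 10
  2 × C (aromatic): no H
  Total hydrogens = 10.
Molecular formula: C12H10

C12H10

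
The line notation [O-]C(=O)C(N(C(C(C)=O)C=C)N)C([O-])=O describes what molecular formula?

[C8H10N2O5]2-

Heavy atoms from the SMILES: 8 C, 2 N, 5 O.
Implicit hydrogens by atom environment:
  3 × C: 1 H each → 3
  3 × C: no H
  3 × O: no H
  2 × O (charge -1): no H
  1 × C: 3 H
  1 × C: 2 H
  1 × N: 2 H
  1 × N: no H
  Total hydrogens = 10.
Net charge -2.
Molecular formula: [C8H10N2O5]2-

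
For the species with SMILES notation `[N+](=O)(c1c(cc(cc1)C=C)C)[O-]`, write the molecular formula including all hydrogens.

Heavy atoms from the SMILES: 9 C, 1 N, 2 O.
Implicit hydrogens by atom environment:
  3 × C (aromatic): 1 H each → 3
  3 × C (aromatic): no H
  1 × C: 3 H
  1 × C: 2 H
  1 × C: 1 H
  1 × N (charge +1): no H
  1 × O: no H
  1 × O (charge -1): no H
  Total hydrogens = 9.
Molecular formula: C9H9NO2

C9H9NO2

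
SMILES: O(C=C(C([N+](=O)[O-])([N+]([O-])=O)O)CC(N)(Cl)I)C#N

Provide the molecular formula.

Heavy atoms from the SMILES: 6 C, 1 Cl, 1 I, 4 N, 6 O.
Implicit hydrogens by atom environment:
  4 × C: no H
  3 × O: no H
  2 × N (charge +1): no H
  2 × O (charge -1): no H
  1 × C: 2 H
  1 × C: 1 H
  1 × Cl: no H
  1 × I: no H
  1 × N: 2 H
  1 × N: no H
  1 × O: 1 H
  Total hydrogens = 6.
Molecular formula: C6H6ClIN4O6

C6H6ClIN4O6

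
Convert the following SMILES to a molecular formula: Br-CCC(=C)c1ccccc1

C10H11Br

Heavy atoms from the SMILES: 1 Br, 10 C.
Implicit hydrogens by atom environment:
  5 × C (aromatic): 1 H each → 5
  3 × C: 2 H each → 6
  1 × Br: no H
  1 × C: no H
  1 × C (aromatic): no H
  Total hydrogens = 11.
Molecular formula: C10H11Br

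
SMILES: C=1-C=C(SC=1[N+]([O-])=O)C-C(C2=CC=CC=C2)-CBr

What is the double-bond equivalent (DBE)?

8

Molecular formula from the SMILES: C13H12BrNO2S.
DoU = (2C + 2 + N − H − X)/2 = (2·13 + 2 + 1 − 12 − 1)/2 = 16/2 = 8.
(Structurally: 2 ring(s) + 6 π bond(s) = 8.)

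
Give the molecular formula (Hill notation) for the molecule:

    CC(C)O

C3H8O

Heavy atoms from the SMILES: 3 C, 1 O.
Implicit hydrogens by atom environment:
  2 × C: 3 H each → 6
  1 × C: 1 H
  1 × O: 1 H
  Total hydrogens = 8.
Molecular formula: C3H8O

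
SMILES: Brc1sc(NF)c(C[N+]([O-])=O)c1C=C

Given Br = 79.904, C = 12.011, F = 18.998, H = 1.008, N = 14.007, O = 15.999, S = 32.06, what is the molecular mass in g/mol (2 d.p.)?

Molecular formula: C7H6BrFN2O2S.
M = 1×79.904 + 7×12.011 + 1×18.998 + 6×1.008 + 2×14.007 + 2×15.999 + 1×32.06 = 281.10 g/mol.

281.10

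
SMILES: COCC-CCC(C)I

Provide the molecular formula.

Heavy atoms from the SMILES: 7 C, 1 I, 1 O.
Implicit hydrogens by atom environment:
  4 × C: 2 H each → 8
  2 × C: 3 H each → 6
  1 × C: 1 H
  1 × I: no H
  1 × O: no H
  Total hydrogens = 15.
Molecular formula: C7H15IO

C7H15IO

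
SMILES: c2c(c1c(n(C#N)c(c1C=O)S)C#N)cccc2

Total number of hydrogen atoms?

Hydrogens are implicit in SMILES; fill each atom to its normal valence:
  5 × C (aromatic): 1 H each → 5
  5 × C (aromatic): no H
  2 × C: no H
  2 × N: no H
  1 × C: 1 H
  1 × N (aromatic): no H
  1 × O: no H
  1 × S: 1 H
  Total hydrogens = 7.

7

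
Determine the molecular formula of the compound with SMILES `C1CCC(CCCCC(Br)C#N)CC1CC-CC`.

Heavy atoms from the SMILES: 1 Br, 16 C, 1 N.
Implicit hydrogens by atom environment:
  11 × C: 2 H each → 22
  3 × C: 1 H each → 3
  1 × Br: no H
  1 × C: 3 H
  1 × C: no H
  1 × N: no H
  Total hydrogens = 28.
Molecular formula: C16H28BrN

C16H28BrN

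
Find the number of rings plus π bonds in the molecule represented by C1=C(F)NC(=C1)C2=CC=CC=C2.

Molecular formula from the SMILES: C10H8FN.
DoU = (2C + 2 + N − H − X)/2 = (2·10 + 2 + 1 − 8 − 1)/2 = 14/2 = 7.
(Structurally: 2 ring(s) + 5 π bond(s) = 7.)

7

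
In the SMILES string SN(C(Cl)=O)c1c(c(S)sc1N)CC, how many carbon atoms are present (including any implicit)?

The symbol for carbon appears 7 times in the SMILES. Lowercase c denotes aromatic carbon and counts toward C.

7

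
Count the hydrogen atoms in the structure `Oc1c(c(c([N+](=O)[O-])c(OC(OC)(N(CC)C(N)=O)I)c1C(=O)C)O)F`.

Hydrogens are implicit in SMILES; fill each atom to its normal valence:
  6 × C (aromatic): no H
  5 × O: no H
  3 × C: 3 H each → 9
  3 × C: no H
  2 × O: 1 H each → 2
  1 × C: 2 H
  1 × F: no H
  1 × I: no H
  1 × N: 2 H
  1 × N: no H
  1 × N (charge +1): no H
  1 × O (charge -1): no H
  Total hydrogens = 15.

15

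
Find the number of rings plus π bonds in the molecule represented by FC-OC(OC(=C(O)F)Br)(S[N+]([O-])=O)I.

2

Molecular formula from the SMILES: C4H3BrF2INO5S.
DoU = (2C + 2 + N − H − X)/2 = (2·4 + 2 + 1 − 3 − 4)/2 = 4/2 = 2.
(Structurally: 0 ring(s) + 2 π bond(s) = 2.)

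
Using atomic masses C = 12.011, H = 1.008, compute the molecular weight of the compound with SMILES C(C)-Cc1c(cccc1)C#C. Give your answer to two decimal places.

Molecular formula: C11H12.
M = 11×12.011 + 12×1.008 = 144.22 g/mol.

144.22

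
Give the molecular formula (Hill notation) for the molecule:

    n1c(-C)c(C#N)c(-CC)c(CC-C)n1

Heavy atoms from the SMILES: 11 C, 3 N.
Implicit hydrogens by atom environment:
  4 × C (aromatic): no H
  3 × C: 3 H each → 9
  3 × C: 2 H each → 6
  2 × N (aromatic): no H
  1 × C: no H
  1 × N: no H
  Total hydrogens = 15.
Molecular formula: C11H15N3

C11H15N3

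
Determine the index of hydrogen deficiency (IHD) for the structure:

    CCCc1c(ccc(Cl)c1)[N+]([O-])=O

Molecular formula from the SMILES: C9H10ClNO2.
DoU = (2C + 2 + N − H − X)/2 = (2·9 + 2 + 1 − 10 − 1)/2 = 10/2 = 5.
(Structurally: 1 ring(s) + 4 π bond(s) = 5.)

5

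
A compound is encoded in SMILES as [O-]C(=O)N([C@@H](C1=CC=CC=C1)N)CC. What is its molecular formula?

C10H13N2O2-

Heavy atoms from the SMILES: 10 C, 2 N, 2 O.
Implicit hydrogens by atom environment:
  5 × C (aromatic): 1 H each → 5
  1 × C: 3 H
  1 × C: 2 H
  1 × C: 1 H
  1 × C: no H
  1 × C (aromatic): no H
  1 × N: 2 H
  1 × N: no H
  1 × O: no H
  1 × O (charge -1): no H
  Total hydrogens = 13.
Net charge -1.
Molecular formula: C10H13N2O2-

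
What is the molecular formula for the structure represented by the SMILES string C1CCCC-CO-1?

C6H12O

Heavy atoms from the SMILES: 6 C, 1 O.
Implicit hydrogens by atom environment:
  6 × C: 2 H each → 12
  1 × O: no H
  Total hydrogens = 12.
Molecular formula: C6H12O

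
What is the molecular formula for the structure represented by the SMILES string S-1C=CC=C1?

C4H4S

Heavy atoms from the SMILES: 4 C, 1 S.
Implicit hydrogens by atom environment:
  4 × C (aromatic): 1 H each → 4
  1 × S (aromatic): no H
  Total hydrogens = 4.
Molecular formula: C4H4S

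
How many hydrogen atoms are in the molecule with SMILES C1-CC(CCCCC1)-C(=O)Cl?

Hydrogens are implicit in SMILES; fill each atom to its normal valence:
  7 × C: 2 H each → 14
  1 × C: 1 H
  1 × C: no H
  1 × Cl: no H
  1 × O: no H
  Total hydrogens = 15.

15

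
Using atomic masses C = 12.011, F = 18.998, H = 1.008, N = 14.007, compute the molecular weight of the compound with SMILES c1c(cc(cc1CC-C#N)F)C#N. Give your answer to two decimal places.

Molecular formula: C10H7FN2.
M = 10×12.011 + 1×18.998 + 7×1.008 + 2×14.007 = 174.18 g/mol.

174.18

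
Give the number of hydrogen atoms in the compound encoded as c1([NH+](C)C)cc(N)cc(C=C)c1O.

15

Hydrogens are implicit in SMILES; fill each atom to its normal valence:
  4 × C (aromatic): no H
  2 × C: 3 H each → 6
  2 × C (aromatic): 1 H each → 2
  1 × C: 2 H
  1 × C: 1 H
  1 × N: 2 H
  1 × N (charge +1): 1 H
  1 × O: 1 H
  Total hydrogens = 15.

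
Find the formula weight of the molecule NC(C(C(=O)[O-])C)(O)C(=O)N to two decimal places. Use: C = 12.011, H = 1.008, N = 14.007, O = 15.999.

Molecular formula: C5H9N2O4-.
M = 5×12.011 + 9×1.008 + 2×14.007 + 4×15.999 = 161.14 g/mol.

161.14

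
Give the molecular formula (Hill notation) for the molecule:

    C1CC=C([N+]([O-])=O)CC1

C6H9NO2

Heavy atoms from the SMILES: 6 C, 1 N, 2 O.
Implicit hydrogens by atom environment:
  4 × C: 2 H each → 8
  1 × C: 1 H
  1 × C: no H
  1 × N (charge +1): no H
  1 × O: no H
  1 × O (charge -1): no H
  Total hydrogens = 9.
Molecular formula: C6H9NO2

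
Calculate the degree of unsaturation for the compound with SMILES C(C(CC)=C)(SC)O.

1

Molecular formula from the SMILES: C6H12OS.
DoU = (2C + 2 + N − H − X)/2 = (2·6 + 2 + 0 − 12 − 0)/2 = 2/2 = 1.
(Structurally: 0 ring(s) + 1 π bond(s) = 1.)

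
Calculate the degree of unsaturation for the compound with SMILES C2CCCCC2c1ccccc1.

5

Molecular formula from the SMILES: C12H16.
DoU = (2C + 2 + N − H − X)/2 = (2·12 + 2 + 0 − 16 − 0)/2 = 10/2 = 5.
(Structurally: 2 ring(s) + 3 π bond(s) = 5.)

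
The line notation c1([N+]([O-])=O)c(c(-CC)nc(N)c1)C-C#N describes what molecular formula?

Heavy atoms from the SMILES: 9 C, 4 N, 2 O.
Implicit hydrogens by atom environment:
  4 × C (aromatic): no H
  2 × C: 2 H each → 4
  1 × C: 3 H
  1 × C (aromatic): 1 H
  1 × C: no H
  1 × N: 2 H
  1 × N (aromatic): no H
  1 × N (charge +1): no H
  1 × N: no H
  1 × O: no H
  1 × O (charge -1): no H
  Total hydrogens = 10.
Molecular formula: C9H10N4O2

C9H10N4O2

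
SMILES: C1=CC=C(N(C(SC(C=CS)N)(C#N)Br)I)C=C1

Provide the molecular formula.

Heavy atoms from the SMILES: 1 Br, 11 C, 1 I, 3 N, 2 S.
Implicit hydrogens by atom environment:
  5 × C (aromatic): 1 H each → 5
  3 × C: 1 H each → 3
  2 × C: no H
  2 × N: no H
  1 × Br: no H
  1 × C (aromatic): no H
  1 × I: no H
  1 × N: 2 H
  1 × S: 1 H
  1 × S: no H
  Total hydrogens = 11.
Molecular formula: C11H11BrIN3S2

C11H11BrIN3S2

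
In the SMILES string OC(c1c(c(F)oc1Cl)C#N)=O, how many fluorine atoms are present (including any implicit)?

1

The symbol for fluorine appears 1 time in the SMILES.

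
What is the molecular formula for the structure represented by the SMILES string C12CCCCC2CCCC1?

Heavy atoms from the SMILES: 10 C.
Implicit hydrogens by atom environment:
  8 × C: 2 H each → 16
  2 × C: 1 H each → 2
  Total hydrogens = 18.
Molecular formula: C10H18

C10H18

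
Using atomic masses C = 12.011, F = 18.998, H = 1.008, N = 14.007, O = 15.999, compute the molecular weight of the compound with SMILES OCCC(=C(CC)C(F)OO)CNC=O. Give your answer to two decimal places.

221.23

Molecular formula: C9H16FNO4.
M = 9×12.011 + 1×18.998 + 16×1.008 + 1×14.007 + 4×15.999 = 221.23 g/mol.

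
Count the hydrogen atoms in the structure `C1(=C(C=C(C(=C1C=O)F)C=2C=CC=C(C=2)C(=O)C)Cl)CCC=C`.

16

Hydrogens are implicit in SMILES; fill each atom to its normal valence:
  7 × C (aromatic): no H
  5 × C (aromatic): 1 H each → 5
  3 × C: 2 H each → 6
  2 × C: 1 H each → 2
  2 × O: no H
  1 × C: 3 H
  1 × C: no H
  1 × Cl: no H
  1 × F: no H
  Total hydrogens = 16.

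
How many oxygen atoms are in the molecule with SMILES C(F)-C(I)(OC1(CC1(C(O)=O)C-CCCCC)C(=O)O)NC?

5

The symbol for oxygen appears 5 times in the SMILES.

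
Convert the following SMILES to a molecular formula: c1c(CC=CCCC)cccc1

C12H16

Heavy atoms from the SMILES: 12 C.
Implicit hydrogens by atom environment:
  5 × C (aromatic): 1 H each → 5
  3 × C: 2 H each → 6
  2 × C: 1 H each → 2
  1 × C: 3 H
  1 × C (aromatic): no H
  Total hydrogens = 16.
Molecular formula: C12H16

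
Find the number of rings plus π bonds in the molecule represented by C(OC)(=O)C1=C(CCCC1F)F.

3

Molecular formula from the SMILES: C8H10F2O2.
DoU = (2C + 2 + N − H − X)/2 = (2·8 + 2 + 0 − 10 − 2)/2 = 6/2 = 3.
(Structurally: 1 ring(s) + 2 π bond(s) = 3.)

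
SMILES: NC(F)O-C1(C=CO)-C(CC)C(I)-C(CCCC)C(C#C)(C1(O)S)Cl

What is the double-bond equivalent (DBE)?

4

Molecular formula from the SMILES: C17H26ClFINO3S.
DoU = (2C + 2 + N − H − X)/2 = (2·17 + 2 + 1 − 26 − 3)/2 = 8/2 = 4.
(Structurally: 1 ring(s) + 3 π bond(s) = 4.)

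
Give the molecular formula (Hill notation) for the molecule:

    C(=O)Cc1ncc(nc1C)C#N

Heavy atoms from the SMILES: 8 C, 3 N, 1 O.
Implicit hydrogens by atom environment:
  3 × C (aromatic): no H
  2 × N (aromatic): no H
  1 × C: 3 H
  1 × C: 2 H
  1 × C (aromatic): 1 H
  1 × C: 1 H
  1 × C: no H
  1 × N: no H
  1 × O: no H
  Total hydrogens = 7.
Molecular formula: C8H7N3O

C8H7N3O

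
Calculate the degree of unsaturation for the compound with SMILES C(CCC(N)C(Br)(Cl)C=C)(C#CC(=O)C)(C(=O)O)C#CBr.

Molecular formula from the SMILES: C14H14Br2ClNO3.
DoU = (2C + 2 + N − H − X)/2 = (2·14 + 2 + 1 − 14 − 3)/2 = 14/2 = 7.
(Structurally: 0 ring(s) + 7 π bond(s) = 7.)

7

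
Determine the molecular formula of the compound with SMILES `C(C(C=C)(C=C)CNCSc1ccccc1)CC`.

C16H23NS

Heavy atoms from the SMILES: 16 C, 1 N, 1 S.
Implicit hydrogens by atom environment:
  6 × C: 2 H each → 12
  5 × C (aromatic): 1 H each → 5
  2 × C: 1 H each → 2
  1 × C: 3 H
  1 × C: no H
  1 × C (aromatic): no H
  1 × N: 1 H
  1 × S: no H
  Total hydrogens = 23.
Molecular formula: C16H23NS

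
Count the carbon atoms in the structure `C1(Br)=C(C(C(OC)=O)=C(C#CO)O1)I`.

8

The symbol for carbon appears 8 times in the SMILES.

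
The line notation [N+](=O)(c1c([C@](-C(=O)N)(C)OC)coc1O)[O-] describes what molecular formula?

Heavy atoms from the SMILES: 8 C, 2 N, 6 O.
Implicit hydrogens by atom environment:
  3 × C (aromatic): no H
  3 × O: no H
  2 × C: 3 H each → 6
  2 × C: no H
  1 × C (aromatic): 1 H
  1 × N: 2 H
  1 × N (charge +1): no H
  1 × O: 1 H
  1 × O (aromatic): no H
  1 × O (charge -1): no H
  Total hydrogens = 10.
Molecular formula: C8H10N2O6

C8H10N2O6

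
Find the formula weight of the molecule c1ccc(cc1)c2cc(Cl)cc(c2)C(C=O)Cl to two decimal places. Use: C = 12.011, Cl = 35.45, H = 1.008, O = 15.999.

Molecular formula: C14H10Cl2O.
M = 14×12.011 + 2×35.45 + 10×1.008 + 1×15.999 = 265.13 g/mol.

265.13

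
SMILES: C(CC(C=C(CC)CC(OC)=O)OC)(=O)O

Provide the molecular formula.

Heavy atoms from the SMILES: 11 C, 5 O.
Implicit hydrogens by atom environment:
  4 × O: no H
  3 × C: 3 H each → 9
  3 × C: 2 H each → 6
  3 × C: no H
  2 × C: 1 H each → 2
  1 × O: 1 H
  Total hydrogens = 18.
Molecular formula: C11H18O5

C11H18O5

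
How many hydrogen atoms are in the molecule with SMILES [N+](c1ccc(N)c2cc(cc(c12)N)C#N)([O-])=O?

Hydrogens are implicit in SMILES; fill each atom to its normal valence:
  6 × C (aromatic): no H
  4 × C (aromatic): 1 H each → 4
  2 × N: 2 H each → 4
  1 × C: no H
  1 × N (charge +1): no H
  1 × N: no H
  1 × O: no H
  1 × O (charge -1): no H
  Total hydrogens = 8.

8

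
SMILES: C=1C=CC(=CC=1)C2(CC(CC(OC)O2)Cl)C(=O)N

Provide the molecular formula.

C13H16ClNO3

Heavy atoms from the SMILES: 13 C, 1 Cl, 1 N, 3 O.
Implicit hydrogens by atom environment:
  5 × C (aromatic): 1 H each → 5
  3 × O: no H
  2 × C: 2 H each → 4
  2 × C: 1 H each → 2
  2 × C: no H
  1 × C: 3 H
  1 × C (aromatic): no H
  1 × Cl: no H
  1 × N: 2 H
  Total hydrogens = 16.
Molecular formula: C13H16ClNO3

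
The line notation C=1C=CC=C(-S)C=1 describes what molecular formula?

Heavy atoms from the SMILES: 6 C, 1 S.
Implicit hydrogens by atom environment:
  5 × C (aromatic): 1 H each → 5
  1 × C (aromatic): no H
  1 × S: 1 H
  Total hydrogens = 6.
Molecular formula: C6H6S

C6H6S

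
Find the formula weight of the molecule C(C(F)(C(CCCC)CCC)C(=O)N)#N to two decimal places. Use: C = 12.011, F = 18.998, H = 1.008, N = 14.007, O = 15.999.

214.28

Molecular formula: C11H19FN2O.
M = 11×12.011 + 1×18.998 + 19×1.008 + 2×14.007 + 1×15.999 = 214.28 g/mol.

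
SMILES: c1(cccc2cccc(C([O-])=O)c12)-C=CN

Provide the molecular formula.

C13H10NO2-

Heavy atoms from the SMILES: 13 C, 1 N, 2 O.
Implicit hydrogens by atom environment:
  6 × C (aromatic): 1 H each → 6
  4 × C (aromatic): no H
  2 × C: 1 H each → 2
  1 × C: no H
  1 × N: 2 H
  1 × O: no H
  1 × O (charge -1): no H
  Total hydrogens = 10.
Net charge -1.
Molecular formula: C13H10NO2-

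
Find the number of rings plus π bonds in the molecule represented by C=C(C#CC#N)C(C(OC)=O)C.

Molecular formula from the SMILES: C9H9NO2.
DoU = (2C + 2 + N − H − X)/2 = (2·9 + 2 + 1 − 9 − 0)/2 = 12/2 = 6.
(Structurally: 0 ring(s) + 6 π bond(s) = 6.)

6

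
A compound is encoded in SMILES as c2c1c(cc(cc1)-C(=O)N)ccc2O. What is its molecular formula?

C11H9NO2

Heavy atoms from the SMILES: 11 C, 1 N, 2 O.
Implicit hydrogens by atom environment:
  6 × C (aromatic): 1 H each → 6
  4 × C (aromatic): no H
  1 × C: no H
  1 × N: 2 H
  1 × O: 1 H
  1 × O: no H
  Total hydrogens = 9.
Molecular formula: C11H9NO2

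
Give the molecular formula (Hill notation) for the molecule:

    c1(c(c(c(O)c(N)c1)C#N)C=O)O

C8H6N2O3

Heavy atoms from the SMILES: 8 C, 2 N, 3 O.
Implicit hydrogens by atom environment:
  5 × C (aromatic): no H
  2 × O: 1 H each → 2
  1 × C (aromatic): 1 H
  1 × C: 1 H
  1 × C: no H
  1 × N: 2 H
  1 × N: no H
  1 × O: no H
  Total hydrogens = 6.
Molecular formula: C8H6N2O3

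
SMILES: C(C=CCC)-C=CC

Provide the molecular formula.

Heavy atoms from the SMILES: 8 C.
Implicit hydrogens by atom environment:
  4 × C: 1 H each → 4
  2 × C: 3 H each → 6
  2 × C: 2 H each → 4
  Total hydrogens = 14.
Molecular formula: C8H14

C8H14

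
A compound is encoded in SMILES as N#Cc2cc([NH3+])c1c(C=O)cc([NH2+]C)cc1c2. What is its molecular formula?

[C13H13N3O]2+

Heavy atoms from the SMILES: 13 C, 3 N, 1 O.
Implicit hydrogens by atom environment:
  6 × C (aromatic): no H
  4 × C (aromatic): 1 H each → 4
  1 × C: 3 H
  1 × C: 1 H
  1 × C: no H
  1 × N (charge +1): 3 H
  1 × N (charge +1): 2 H
  1 × N: no H
  1 × O: no H
  Total hydrogens = 13.
Net charge +2.
Molecular formula: [C13H13N3O]2+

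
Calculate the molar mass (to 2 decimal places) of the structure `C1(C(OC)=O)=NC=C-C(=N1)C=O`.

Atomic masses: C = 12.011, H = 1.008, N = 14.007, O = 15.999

Molecular formula: C7H6N2O3.
M = 7×12.011 + 6×1.008 + 2×14.007 + 3×15.999 = 166.14 g/mol.

166.14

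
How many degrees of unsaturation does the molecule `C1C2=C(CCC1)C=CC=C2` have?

5

Molecular formula from the SMILES: C10H12.
DoU = (2C + 2 + N − H − X)/2 = (2·10 + 2 + 0 − 12 − 0)/2 = 10/2 = 5.
(Structurally: 2 ring(s) + 3 π bond(s) = 5.)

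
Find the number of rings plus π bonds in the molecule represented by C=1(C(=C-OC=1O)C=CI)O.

4

Molecular formula from the SMILES: C6H5IO3.
DoU = (2C + 2 + N − H − X)/2 = (2·6 + 2 + 0 − 5 − 1)/2 = 8/2 = 4.
(Structurally: 1 ring(s) + 3 π bond(s) = 4.)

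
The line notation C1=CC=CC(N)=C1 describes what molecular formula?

C6H7N

Heavy atoms from the SMILES: 6 C, 1 N.
Implicit hydrogens by atom environment:
  5 × C (aromatic): 1 H each → 5
  1 × C (aromatic): no H
  1 × N: 2 H
  Total hydrogens = 7.
Molecular formula: C6H7N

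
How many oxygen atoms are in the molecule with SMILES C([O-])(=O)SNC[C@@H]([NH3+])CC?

2

The symbol for oxygen appears 2 times in the SMILES.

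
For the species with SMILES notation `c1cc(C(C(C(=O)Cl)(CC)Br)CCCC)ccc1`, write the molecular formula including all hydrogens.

Heavy atoms from the SMILES: 1 Br, 15 C, 1 Cl, 1 O.
Implicit hydrogens by atom environment:
  5 × C (aromatic): 1 H each → 5
  4 × C: 2 H each → 8
  2 × C: 3 H each → 6
  2 × C: no H
  1 × Br: no H
  1 × C: 1 H
  1 × C (aromatic): no H
  1 × Cl: no H
  1 × O: no H
  Total hydrogens = 20.
Molecular formula: C15H20BrClO

C15H20BrClO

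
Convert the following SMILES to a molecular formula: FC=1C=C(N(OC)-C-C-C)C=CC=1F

Heavy atoms from the SMILES: 10 C, 2 F, 1 N, 1 O.
Implicit hydrogens by atom environment:
  3 × C (aromatic): 1 H each → 3
  3 × C (aromatic): no H
  2 × C: 3 H each → 6
  2 × C: 2 H each → 4
  2 × F: no H
  1 × N: no H
  1 × O: no H
  Total hydrogens = 13.
Molecular formula: C10H13F2NO

C10H13F2NO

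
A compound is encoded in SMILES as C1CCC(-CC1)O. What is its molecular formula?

C6H12O

Heavy atoms from the SMILES: 6 C, 1 O.
Implicit hydrogens by atom environment:
  5 × C: 2 H each → 10
  1 × C: 1 H
  1 × O: 1 H
  Total hydrogens = 12.
Molecular formula: C6H12O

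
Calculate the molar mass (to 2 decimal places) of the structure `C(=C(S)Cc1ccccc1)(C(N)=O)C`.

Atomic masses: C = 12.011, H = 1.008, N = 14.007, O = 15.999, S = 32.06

Molecular formula: C11H13NOS.
M = 11×12.011 + 13×1.008 + 1×14.007 + 1×15.999 + 1×32.06 = 207.29 g/mol.

207.29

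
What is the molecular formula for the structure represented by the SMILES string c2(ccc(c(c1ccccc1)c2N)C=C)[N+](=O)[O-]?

Heavy atoms from the SMILES: 14 C, 2 N, 2 O.
Implicit hydrogens by atom environment:
  7 × C (aromatic): 1 H each → 7
  5 × C (aromatic): no H
  1 × C: 2 H
  1 × C: 1 H
  1 × N: 2 H
  1 × N (charge +1): no H
  1 × O: no H
  1 × O (charge -1): no H
  Total hydrogens = 12.
Molecular formula: C14H12N2O2

C14H12N2O2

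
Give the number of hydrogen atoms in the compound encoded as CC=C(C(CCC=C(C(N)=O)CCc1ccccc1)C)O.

25

Hydrogens are implicit in SMILES; fill each atom to its normal valence:
  5 × C (aromatic): 1 H each → 5
  4 × C: 2 H each → 8
  3 × C: 1 H each → 3
  3 × C: no H
  2 × C: 3 H each → 6
  1 × C (aromatic): no H
  1 × N: 2 H
  1 × O: 1 H
  1 × O: no H
  Total hydrogens = 25.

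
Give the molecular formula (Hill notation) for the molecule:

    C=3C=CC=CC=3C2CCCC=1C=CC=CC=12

Heavy atoms from the SMILES: 16 C.
Implicit hydrogens by atom environment:
  9 × C (aromatic): 1 H each → 9
  3 × C: 2 H each → 6
  3 × C (aromatic): no H
  1 × C: 1 H
  Total hydrogens = 16.
Molecular formula: C16H16

C16H16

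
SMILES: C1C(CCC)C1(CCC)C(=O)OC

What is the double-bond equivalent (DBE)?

2

Molecular formula from the SMILES: C11H20O2.
DoU = (2C + 2 + N − H − X)/2 = (2·11 + 2 + 0 − 20 − 0)/2 = 4/2 = 2.
(Structurally: 1 ring(s) + 1 π bond(s) = 2.)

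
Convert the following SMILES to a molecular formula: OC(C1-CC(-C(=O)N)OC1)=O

C6H9NO4

Heavy atoms from the SMILES: 6 C, 1 N, 4 O.
Implicit hydrogens by atom environment:
  3 × O: no H
  2 × C: 2 H each → 4
  2 × C: 1 H each → 2
  2 × C: no H
  1 × N: 2 H
  1 × O: 1 H
  Total hydrogens = 9.
Molecular formula: C6H9NO4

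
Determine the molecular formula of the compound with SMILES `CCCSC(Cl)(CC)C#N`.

C7H12ClNS

Heavy atoms from the SMILES: 7 C, 1 Cl, 1 N, 1 S.
Implicit hydrogens by atom environment:
  3 × C: 2 H each → 6
  2 × C: 3 H each → 6
  2 × C: no H
  1 × Cl: no H
  1 × N: no H
  1 × S: no H
  Total hydrogens = 12.
Molecular formula: C7H12ClNS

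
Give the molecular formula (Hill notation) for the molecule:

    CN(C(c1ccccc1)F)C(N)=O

Heavy atoms from the SMILES: 9 C, 1 F, 2 N, 1 O.
Implicit hydrogens by atom environment:
  5 × C (aromatic): 1 H each → 5
  1 × C: 3 H
  1 × C: 1 H
  1 × C: no H
  1 × C (aromatic): no H
  1 × F: no H
  1 × N: 2 H
  1 × N: no H
  1 × O: no H
  Total hydrogens = 11.
Molecular formula: C9H11FN2O

C9H11FN2O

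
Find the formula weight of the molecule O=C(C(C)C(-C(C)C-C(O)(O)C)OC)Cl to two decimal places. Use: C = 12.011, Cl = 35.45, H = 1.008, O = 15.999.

238.71

Molecular formula: C10H19ClO4.
M = 10×12.011 + 1×35.45 + 19×1.008 + 4×15.999 = 238.71 g/mol.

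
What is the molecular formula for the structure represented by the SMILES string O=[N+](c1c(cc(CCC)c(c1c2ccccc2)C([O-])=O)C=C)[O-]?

Heavy atoms from the SMILES: 18 C, 1 N, 4 O.
Implicit hydrogens by atom environment:
  6 × C (aromatic): 1 H each → 6
  6 × C (aromatic): no H
  3 × C: 2 H each → 6
  2 × O: no H
  2 × O (charge -1): no H
  1 × C: 3 H
  1 × C: 1 H
  1 × C: no H
  1 × N (charge +1): no H
  Total hydrogens = 16.
Net charge -1.
Molecular formula: C18H16NO4-

C18H16NO4-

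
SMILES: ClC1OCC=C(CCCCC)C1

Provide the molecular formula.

C10H17ClO

Heavy atoms from the SMILES: 10 C, 1 Cl, 1 O.
Implicit hydrogens by atom environment:
  6 × C: 2 H each → 12
  2 × C: 1 H each → 2
  1 × C: 3 H
  1 × C: no H
  1 × Cl: no H
  1 × O: no H
  Total hydrogens = 17.
Molecular formula: C10H17ClO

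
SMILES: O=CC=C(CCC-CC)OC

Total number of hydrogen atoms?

Hydrogens are implicit in SMILES; fill each atom to its normal valence:
  4 × C: 2 H each → 8
  2 × C: 3 H each → 6
  2 × C: 1 H each → 2
  2 × O: no H
  1 × C: no H
  Total hydrogens = 16.

16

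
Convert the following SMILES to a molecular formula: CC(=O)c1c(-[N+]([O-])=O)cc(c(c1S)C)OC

Heavy atoms from the SMILES: 10 C, 1 N, 4 O, 1 S.
Implicit hydrogens by atom environment:
  5 × C (aromatic): no H
  3 × C: 3 H each → 9
  3 × O: no H
  1 × C (aromatic): 1 H
  1 × C: no H
  1 × N (charge +1): no H
  1 × O (charge -1): no H
  1 × S: 1 H
  Total hydrogens = 11.
Molecular formula: C10H11NO4S

C10H11NO4S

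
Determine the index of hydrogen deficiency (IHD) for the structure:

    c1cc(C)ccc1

Molecular formula from the SMILES: C7H8.
DoU = (2C + 2 + N − H − X)/2 = (2·7 + 2 + 0 − 8 − 0)/2 = 8/2 = 4.
(Structurally: 1 ring(s) + 3 π bond(s) = 4.)

4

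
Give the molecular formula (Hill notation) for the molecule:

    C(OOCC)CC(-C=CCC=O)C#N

Heavy atoms from the SMILES: 10 C, 1 N, 3 O.
Implicit hydrogens by atom environment:
  4 × C: 2 H each → 8
  4 × C: 1 H each → 4
  3 × O: no H
  1 × C: 3 H
  1 × C: no H
  1 × N: no H
  Total hydrogens = 15.
Molecular formula: C10H15NO3

C10H15NO3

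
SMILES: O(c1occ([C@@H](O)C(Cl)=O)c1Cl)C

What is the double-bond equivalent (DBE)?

4

Molecular formula from the SMILES: C7H6Cl2O4.
DoU = (2C + 2 + N − H − X)/2 = (2·7 + 2 + 0 − 6 − 2)/2 = 8/2 = 4.
(Structurally: 1 ring(s) + 3 π bond(s) = 4.)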